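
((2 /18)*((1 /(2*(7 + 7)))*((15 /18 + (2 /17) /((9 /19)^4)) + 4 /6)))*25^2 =534934375 /56214648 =9.52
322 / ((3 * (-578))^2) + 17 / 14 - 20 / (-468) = 28664065 / 22801233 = 1.26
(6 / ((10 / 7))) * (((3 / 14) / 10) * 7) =63 / 100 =0.63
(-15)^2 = 225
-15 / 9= -5 / 3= -1.67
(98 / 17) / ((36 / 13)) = 637 / 306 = 2.08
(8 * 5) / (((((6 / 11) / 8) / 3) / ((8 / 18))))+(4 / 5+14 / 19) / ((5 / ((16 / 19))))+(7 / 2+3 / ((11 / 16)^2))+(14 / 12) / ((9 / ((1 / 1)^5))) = 23365360562 / 29484675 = 792.46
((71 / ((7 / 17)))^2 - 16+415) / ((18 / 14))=1476400 / 63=23434.92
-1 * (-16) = 16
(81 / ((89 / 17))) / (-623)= -1377 / 55447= -0.02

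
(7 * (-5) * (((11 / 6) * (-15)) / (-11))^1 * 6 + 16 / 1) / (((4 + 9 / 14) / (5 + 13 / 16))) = -331359 / 520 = -637.23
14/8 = 7/4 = 1.75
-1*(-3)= 3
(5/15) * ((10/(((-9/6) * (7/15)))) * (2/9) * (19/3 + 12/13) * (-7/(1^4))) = 56600/1053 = 53.75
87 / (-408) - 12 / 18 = -359 / 408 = -0.88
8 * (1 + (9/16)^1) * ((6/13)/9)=25/39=0.64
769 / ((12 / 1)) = 64.08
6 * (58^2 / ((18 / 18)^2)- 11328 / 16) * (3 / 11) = 47808 / 11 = 4346.18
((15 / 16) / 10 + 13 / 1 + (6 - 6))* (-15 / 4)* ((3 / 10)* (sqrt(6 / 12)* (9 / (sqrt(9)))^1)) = -11313* sqrt(2) / 512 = -31.25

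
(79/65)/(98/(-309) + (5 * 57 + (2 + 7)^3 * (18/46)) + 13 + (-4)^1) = 561453/267445945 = 0.00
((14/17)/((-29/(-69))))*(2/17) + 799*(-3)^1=-20087325/8381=-2396.77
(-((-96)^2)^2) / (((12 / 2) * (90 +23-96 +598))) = -4718592 / 205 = -23017.52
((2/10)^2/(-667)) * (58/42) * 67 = -67/12075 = -0.01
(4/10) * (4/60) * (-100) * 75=-200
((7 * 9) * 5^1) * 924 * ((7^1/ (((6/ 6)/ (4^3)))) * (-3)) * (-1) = 391184640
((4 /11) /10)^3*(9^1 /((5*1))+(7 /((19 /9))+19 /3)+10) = 48904 /47416875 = 0.00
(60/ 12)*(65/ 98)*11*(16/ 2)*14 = 28600/ 7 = 4085.71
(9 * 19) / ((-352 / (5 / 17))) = -855 / 5984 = -0.14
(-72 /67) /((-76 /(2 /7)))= 36 /8911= 0.00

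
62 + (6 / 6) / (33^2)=67519 / 1089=62.00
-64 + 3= -61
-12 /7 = -1.71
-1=-1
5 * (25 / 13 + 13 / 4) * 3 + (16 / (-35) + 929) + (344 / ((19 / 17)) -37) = 44156187 / 34580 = 1276.93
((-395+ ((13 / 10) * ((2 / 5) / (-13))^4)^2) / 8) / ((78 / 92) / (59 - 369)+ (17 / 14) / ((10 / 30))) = -92927621767626633701 / 6850995460207031250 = -13.56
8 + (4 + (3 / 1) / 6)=25 / 2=12.50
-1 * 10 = -10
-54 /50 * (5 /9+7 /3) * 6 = -468 /25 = -18.72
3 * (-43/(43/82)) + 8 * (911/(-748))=-47824/187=-255.74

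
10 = 10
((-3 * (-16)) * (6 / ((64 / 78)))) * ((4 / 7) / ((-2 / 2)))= -1404 / 7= -200.57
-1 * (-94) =94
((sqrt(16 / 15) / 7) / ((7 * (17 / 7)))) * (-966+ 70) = -7.78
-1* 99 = -99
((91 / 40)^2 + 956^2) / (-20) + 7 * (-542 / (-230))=-33620894463 / 736000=-45680.56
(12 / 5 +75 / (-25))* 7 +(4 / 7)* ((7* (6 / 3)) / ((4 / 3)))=9 / 5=1.80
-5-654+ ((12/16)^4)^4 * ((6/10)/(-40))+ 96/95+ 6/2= -10690004254715257/16320875724800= -654.99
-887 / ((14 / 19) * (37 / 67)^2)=-75653117 / 19166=-3947.26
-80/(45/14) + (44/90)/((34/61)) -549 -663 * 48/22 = -2019.56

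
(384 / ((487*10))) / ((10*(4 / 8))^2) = 0.00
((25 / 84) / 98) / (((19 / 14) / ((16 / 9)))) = 100 / 25137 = 0.00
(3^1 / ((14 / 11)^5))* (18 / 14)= 4348377 / 3764768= 1.16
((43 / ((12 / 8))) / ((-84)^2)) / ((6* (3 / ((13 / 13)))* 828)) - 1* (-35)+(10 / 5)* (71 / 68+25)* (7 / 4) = 338301589475 / 2681646912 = 126.15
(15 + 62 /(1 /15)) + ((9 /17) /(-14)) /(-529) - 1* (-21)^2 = 63454617 /125902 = 504.00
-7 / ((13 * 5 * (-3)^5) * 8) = 7 / 126360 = 0.00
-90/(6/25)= -375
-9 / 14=-0.64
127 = 127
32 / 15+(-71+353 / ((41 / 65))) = 490.77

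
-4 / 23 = -0.17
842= 842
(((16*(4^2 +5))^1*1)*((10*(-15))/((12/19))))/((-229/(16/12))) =106400/229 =464.63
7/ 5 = 1.40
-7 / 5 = -1.40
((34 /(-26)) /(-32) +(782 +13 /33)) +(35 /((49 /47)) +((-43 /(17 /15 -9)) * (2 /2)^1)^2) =282956973335 /334510176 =845.88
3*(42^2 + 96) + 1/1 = 5581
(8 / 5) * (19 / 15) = 152 / 75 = 2.03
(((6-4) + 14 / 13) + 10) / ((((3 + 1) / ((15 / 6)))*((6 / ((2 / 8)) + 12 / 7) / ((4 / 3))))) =595 / 1404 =0.42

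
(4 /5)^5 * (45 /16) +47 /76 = 73151 /47500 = 1.54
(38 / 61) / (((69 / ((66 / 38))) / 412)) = 9064 / 1403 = 6.46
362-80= 282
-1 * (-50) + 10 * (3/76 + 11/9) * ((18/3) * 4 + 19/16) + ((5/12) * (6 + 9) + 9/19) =2049337/5472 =374.51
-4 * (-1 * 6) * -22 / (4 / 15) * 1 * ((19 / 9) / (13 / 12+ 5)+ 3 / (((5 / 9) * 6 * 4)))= -165363 / 146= -1132.62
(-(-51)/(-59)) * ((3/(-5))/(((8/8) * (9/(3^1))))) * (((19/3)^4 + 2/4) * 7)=31026037/15930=1947.65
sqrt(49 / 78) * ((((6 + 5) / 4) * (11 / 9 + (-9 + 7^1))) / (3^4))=-539 * sqrt(78) / 227448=-0.02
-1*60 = -60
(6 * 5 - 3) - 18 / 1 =9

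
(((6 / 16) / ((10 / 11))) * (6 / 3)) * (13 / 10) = 1.07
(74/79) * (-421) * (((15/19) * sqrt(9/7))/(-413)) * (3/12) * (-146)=-51170445 * sqrt(7)/4339391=-31.20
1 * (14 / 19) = 14 / 19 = 0.74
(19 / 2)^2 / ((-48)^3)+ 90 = 39812759 / 442368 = 90.00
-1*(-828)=828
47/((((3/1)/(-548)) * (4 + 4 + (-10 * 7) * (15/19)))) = 244682/1347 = 181.65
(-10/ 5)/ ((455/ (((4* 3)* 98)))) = -336/ 65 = -5.17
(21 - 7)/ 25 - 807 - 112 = -22961/ 25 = -918.44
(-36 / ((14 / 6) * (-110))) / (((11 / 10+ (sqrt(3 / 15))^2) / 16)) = 1728 / 1001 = 1.73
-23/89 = -0.26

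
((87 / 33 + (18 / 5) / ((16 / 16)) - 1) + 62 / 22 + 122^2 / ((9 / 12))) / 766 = 3275809 / 126390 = 25.92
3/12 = 1/4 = 0.25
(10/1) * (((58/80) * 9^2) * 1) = 2349/4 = 587.25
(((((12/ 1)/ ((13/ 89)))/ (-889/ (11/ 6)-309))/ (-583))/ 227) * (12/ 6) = 712/ 455289133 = 0.00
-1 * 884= -884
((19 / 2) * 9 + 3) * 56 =4956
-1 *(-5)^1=5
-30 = -30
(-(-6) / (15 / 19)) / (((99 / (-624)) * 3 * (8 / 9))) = -988 / 55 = -17.96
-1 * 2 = -2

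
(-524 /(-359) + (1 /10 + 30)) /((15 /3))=113299 /17950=6.31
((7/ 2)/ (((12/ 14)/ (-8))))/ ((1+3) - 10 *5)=49/ 69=0.71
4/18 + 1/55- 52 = -25621/495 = -51.76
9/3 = 3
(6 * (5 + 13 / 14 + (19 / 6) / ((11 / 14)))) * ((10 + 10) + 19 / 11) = 1099639 / 847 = 1298.28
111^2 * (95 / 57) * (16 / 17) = 328560 / 17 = 19327.06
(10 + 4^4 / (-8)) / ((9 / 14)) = -308 / 9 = -34.22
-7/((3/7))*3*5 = -245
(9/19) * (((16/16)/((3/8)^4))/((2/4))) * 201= 548864/57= 9629.19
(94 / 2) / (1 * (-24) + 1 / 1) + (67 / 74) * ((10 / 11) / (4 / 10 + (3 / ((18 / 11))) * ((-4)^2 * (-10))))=-84168401 / 41132234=-2.05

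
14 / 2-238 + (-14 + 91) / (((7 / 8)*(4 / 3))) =-165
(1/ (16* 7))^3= 1/ 1404928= 0.00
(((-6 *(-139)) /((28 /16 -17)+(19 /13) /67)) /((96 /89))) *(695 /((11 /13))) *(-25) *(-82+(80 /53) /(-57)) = -60310917407227175 /705228282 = -85519708.93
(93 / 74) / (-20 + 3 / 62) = -2883 / 45769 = -0.06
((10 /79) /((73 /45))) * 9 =4050 /5767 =0.70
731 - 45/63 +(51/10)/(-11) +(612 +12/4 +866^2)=578501633/770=751300.82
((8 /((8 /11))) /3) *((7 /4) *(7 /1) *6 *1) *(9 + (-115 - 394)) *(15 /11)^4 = -620156250 /1331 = -465932.57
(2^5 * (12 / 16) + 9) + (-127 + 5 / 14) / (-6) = 1515 / 28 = 54.11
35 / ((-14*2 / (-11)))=55 / 4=13.75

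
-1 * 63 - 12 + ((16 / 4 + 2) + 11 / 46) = -3163 / 46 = -68.76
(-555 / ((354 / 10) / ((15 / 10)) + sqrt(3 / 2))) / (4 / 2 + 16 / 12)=-196470 / 27773 + 8325*sqrt(6) / 55546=-6.71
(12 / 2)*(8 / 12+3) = 22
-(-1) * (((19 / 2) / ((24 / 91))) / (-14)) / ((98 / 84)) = -247 / 112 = -2.21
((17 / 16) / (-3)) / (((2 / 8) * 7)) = -17 / 84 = -0.20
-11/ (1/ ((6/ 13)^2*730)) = -289080/ 169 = -1710.53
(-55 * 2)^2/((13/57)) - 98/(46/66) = 15821058/299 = 52913.24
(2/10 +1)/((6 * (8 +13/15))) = 3/133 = 0.02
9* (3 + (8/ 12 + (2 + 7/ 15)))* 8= 2208/ 5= 441.60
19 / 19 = 1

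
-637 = -637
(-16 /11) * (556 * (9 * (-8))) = 640512 /11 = 58228.36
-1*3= -3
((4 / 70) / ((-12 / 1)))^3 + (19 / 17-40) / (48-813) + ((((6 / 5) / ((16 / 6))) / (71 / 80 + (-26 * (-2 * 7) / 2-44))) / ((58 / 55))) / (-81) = 0.05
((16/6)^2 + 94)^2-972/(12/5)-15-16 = 792784/81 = 9787.46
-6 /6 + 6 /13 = -7 /13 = -0.54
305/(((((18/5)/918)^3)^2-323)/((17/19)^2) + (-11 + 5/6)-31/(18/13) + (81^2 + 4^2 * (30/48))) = 397291185506953125/7991380447172121676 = 0.05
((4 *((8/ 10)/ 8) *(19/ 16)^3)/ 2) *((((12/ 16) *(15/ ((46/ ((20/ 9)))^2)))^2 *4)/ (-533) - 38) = -12.73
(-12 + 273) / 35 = 261 / 35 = 7.46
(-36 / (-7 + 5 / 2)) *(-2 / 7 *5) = -80 / 7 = -11.43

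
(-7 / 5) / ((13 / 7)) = -49 / 65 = -0.75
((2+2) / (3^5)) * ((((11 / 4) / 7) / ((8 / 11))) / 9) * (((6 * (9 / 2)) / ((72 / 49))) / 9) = 847 / 419904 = 0.00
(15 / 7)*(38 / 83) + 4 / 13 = 9734 / 7553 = 1.29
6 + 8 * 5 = 46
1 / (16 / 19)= 19 / 16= 1.19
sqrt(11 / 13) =sqrt(143) / 13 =0.92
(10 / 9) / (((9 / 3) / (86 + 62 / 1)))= 1480 / 27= 54.81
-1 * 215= -215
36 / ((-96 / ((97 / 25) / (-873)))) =1 / 600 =0.00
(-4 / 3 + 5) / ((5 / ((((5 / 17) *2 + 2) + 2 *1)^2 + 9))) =6369 / 289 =22.04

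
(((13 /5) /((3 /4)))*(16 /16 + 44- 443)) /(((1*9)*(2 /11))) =-113828 /135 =-843.17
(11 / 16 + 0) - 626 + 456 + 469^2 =3516667 / 16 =219791.69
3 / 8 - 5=-37 / 8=-4.62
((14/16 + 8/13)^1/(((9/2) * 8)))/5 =31/3744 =0.01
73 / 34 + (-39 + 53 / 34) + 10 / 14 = -34.58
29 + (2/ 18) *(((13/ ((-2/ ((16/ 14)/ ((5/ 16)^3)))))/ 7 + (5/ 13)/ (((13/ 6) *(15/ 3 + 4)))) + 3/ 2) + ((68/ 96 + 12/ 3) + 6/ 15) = 6800038873/ 223587000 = 30.41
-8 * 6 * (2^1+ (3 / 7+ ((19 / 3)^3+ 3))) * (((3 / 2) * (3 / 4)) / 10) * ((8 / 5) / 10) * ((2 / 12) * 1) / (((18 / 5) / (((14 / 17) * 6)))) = -196156 / 3825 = -51.28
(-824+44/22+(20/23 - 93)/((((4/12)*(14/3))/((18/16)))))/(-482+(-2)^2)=2289111/1231328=1.86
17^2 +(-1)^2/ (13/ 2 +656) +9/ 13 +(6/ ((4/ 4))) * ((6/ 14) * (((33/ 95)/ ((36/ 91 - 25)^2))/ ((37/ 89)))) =17586008944939198/ 60704759485175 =289.70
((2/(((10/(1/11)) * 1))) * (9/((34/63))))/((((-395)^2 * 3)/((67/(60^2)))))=1407/116706700000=0.00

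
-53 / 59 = -0.90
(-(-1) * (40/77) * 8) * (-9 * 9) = -25920/77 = -336.62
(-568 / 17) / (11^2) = -568 / 2057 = -0.28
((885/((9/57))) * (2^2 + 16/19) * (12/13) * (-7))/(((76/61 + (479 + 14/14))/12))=-417196080/95407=-4372.80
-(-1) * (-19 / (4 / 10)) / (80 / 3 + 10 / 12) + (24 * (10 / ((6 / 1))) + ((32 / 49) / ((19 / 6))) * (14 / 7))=396175 / 10241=38.69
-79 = -79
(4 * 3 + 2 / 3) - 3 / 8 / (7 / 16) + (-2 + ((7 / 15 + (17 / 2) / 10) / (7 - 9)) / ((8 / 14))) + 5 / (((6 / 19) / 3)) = 56.16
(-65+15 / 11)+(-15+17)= -678 / 11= -61.64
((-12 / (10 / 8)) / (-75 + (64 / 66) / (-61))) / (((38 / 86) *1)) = 4154832 / 14345665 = 0.29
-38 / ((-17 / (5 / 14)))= 95 / 119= 0.80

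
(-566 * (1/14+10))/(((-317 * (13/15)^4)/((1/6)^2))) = 224454375/253507436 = 0.89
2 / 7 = 0.29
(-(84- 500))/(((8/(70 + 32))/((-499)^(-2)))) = 0.02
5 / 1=5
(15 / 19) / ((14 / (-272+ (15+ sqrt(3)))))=-3855 / 266+ 15 * sqrt(3) / 266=-14.39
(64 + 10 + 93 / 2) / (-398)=-0.30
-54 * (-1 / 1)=54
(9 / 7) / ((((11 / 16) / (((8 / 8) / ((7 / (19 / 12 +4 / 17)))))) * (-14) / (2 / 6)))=-106 / 9163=-0.01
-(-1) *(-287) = -287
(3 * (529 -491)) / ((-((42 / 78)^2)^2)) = -3255954 / 2401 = -1356.08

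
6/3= 2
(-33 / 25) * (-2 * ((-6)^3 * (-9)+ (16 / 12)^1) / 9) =128392 / 225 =570.63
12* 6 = 72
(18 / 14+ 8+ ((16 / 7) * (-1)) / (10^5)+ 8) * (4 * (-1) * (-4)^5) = 1548797952 / 21875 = 70802.19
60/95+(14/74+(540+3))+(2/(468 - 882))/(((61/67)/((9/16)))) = 8581957987/15780944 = 543.82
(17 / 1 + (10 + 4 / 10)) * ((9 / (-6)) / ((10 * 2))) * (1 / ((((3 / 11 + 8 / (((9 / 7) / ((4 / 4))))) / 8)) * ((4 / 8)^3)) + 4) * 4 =-1830594 / 16075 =-113.88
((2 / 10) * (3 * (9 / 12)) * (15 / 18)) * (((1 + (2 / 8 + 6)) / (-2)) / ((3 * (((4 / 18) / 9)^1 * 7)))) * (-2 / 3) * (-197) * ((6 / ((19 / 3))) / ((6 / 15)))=-6941295 / 8512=-815.47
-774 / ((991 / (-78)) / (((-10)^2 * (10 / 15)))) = 4024800 / 991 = 4061.35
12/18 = 2/3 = 0.67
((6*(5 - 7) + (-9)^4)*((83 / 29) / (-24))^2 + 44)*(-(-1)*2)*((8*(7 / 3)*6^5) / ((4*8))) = 4185112995 / 3364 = 1244088.29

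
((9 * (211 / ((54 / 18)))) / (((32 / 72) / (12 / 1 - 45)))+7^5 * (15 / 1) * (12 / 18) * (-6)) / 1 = -4221681 / 4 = -1055420.25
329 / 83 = 3.96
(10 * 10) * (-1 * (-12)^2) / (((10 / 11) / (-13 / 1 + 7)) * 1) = 95040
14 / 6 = 7 / 3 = 2.33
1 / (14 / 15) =15 / 14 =1.07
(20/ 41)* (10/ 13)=200/ 533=0.38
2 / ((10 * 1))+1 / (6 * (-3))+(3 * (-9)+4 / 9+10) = -1477 / 90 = -16.41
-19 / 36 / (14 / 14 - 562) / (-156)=-19 / 3150576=-0.00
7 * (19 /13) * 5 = 665 /13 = 51.15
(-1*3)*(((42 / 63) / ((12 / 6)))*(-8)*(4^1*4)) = 128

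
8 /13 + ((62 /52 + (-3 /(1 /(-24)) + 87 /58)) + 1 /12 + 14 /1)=13945 /156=89.39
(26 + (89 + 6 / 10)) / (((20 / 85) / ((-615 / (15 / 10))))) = -201433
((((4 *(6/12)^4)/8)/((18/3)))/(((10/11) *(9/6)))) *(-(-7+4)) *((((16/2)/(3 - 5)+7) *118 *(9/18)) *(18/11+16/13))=5.81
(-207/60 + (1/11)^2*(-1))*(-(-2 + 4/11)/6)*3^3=-677889/26620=-25.47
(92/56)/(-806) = -23/11284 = -0.00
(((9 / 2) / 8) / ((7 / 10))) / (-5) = -9 / 56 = -0.16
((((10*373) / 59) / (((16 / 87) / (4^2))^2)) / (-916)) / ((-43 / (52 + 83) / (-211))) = -402099529725 / 1161946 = -346056.99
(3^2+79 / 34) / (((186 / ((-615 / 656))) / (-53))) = 102025 / 33728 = 3.02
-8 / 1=-8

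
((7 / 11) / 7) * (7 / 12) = 7 / 132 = 0.05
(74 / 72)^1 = 37 / 36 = 1.03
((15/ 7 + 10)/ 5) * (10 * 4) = 97.14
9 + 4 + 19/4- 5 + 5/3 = 173/12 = 14.42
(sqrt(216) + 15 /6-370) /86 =-735 /172 + 3*sqrt(6) /43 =-4.10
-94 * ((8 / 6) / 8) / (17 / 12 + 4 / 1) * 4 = -752 / 65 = -11.57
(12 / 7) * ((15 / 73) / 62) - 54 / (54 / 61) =-966211 / 15841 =-60.99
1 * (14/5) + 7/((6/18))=23.80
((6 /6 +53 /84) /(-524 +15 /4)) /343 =-137 /14989443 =-0.00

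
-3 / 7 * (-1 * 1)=3 / 7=0.43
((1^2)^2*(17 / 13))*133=2261 / 13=173.92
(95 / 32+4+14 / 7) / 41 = 7 / 32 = 0.22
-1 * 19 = -19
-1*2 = -2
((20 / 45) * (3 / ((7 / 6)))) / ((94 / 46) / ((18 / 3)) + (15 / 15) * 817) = 1104 / 789551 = 0.00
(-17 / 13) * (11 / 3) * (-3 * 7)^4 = -12122649 / 13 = -932511.46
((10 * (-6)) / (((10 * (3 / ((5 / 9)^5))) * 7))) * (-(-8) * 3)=-50000 / 137781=-0.36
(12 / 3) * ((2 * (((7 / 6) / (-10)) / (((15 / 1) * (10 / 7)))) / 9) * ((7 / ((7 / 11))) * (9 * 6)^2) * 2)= -310.46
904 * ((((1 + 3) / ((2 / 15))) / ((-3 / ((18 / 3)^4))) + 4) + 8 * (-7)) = -11762848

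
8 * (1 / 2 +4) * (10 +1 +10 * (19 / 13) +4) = 13860 / 13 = 1066.15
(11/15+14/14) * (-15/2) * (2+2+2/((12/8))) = -208/3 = -69.33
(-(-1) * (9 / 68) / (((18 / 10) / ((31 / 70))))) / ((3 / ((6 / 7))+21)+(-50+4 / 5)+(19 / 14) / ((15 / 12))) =-155 / 112404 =-0.00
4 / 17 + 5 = 89 / 17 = 5.24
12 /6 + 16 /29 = 2.55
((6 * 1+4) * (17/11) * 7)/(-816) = -0.13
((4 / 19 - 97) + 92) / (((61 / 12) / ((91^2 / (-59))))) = 9042852 / 68381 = 132.24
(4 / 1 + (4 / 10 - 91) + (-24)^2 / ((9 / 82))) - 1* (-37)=25992 / 5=5198.40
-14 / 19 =-0.74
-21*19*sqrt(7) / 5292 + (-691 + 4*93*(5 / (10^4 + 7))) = -6912977 / 10007 - 19*sqrt(7) / 252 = -691.01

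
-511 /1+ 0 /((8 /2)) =-511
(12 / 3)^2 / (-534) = -8 / 267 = -0.03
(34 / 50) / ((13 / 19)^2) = 6137 / 4225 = 1.45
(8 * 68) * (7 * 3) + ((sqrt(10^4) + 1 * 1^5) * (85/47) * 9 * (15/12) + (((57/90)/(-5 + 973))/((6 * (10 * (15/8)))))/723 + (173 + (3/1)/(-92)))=13651.89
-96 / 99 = -32 / 33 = -0.97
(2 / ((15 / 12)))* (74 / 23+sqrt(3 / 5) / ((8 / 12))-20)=-3088 / 115+12* sqrt(15) / 25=-24.99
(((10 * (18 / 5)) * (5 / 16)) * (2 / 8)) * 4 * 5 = 225 / 4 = 56.25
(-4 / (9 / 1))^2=0.20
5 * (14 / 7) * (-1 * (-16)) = 160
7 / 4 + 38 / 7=201 / 28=7.18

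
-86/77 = -1.12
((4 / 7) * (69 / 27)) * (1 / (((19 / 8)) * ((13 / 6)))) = 1472 / 5187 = 0.28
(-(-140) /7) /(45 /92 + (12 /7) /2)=12880 /867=14.86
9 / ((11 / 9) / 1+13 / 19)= 1539 / 326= 4.72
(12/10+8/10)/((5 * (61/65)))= 26/61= 0.43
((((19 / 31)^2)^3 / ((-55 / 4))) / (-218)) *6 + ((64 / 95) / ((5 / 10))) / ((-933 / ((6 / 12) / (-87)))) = 938781037581644 / 8205666228788821155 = 0.00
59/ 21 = 2.81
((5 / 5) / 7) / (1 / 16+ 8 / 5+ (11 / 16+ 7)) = 20 / 1309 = 0.02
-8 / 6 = -4 / 3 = -1.33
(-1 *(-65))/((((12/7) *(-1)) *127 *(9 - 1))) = -455/12192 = -0.04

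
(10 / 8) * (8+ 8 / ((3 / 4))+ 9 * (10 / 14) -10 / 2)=1055 / 42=25.12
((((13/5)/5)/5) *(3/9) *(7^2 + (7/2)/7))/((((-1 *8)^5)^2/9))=3861/268435456000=0.00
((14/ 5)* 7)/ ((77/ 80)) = 20.36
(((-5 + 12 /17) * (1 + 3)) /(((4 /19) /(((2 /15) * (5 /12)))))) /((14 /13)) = -18031 /4284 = -4.21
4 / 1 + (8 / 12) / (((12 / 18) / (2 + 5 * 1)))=11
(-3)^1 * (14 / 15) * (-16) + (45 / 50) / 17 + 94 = 4721 / 34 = 138.85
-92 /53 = -1.74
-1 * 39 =-39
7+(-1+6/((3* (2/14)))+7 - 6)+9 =30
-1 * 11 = -11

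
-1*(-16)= 16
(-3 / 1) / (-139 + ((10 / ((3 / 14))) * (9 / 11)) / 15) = 33 / 1501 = 0.02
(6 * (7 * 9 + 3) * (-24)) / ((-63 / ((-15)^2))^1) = 237600 / 7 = 33942.86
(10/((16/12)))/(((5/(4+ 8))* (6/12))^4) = 497664/125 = 3981.31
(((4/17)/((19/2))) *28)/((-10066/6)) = -96/232237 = -0.00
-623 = -623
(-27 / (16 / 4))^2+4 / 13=9541 / 208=45.87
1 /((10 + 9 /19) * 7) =19 /1393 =0.01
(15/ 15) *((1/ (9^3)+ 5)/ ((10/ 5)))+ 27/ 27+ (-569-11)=-420268/ 729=-576.50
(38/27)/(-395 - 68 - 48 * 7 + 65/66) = -836/474021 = -0.00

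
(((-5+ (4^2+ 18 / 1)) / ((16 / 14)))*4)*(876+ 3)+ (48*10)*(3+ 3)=184197 / 2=92098.50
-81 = -81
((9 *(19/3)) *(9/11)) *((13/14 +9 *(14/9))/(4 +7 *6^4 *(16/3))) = 9747/677432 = 0.01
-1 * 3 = -3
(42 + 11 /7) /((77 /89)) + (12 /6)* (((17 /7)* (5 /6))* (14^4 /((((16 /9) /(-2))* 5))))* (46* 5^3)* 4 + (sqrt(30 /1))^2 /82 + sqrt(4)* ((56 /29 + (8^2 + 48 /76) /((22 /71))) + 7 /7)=-804677526.24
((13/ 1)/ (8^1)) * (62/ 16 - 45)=-4277/ 64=-66.83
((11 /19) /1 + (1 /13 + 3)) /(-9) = -301 /741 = -0.41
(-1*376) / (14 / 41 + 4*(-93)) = 7708 / 7619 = 1.01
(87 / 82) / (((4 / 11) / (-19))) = -18183 / 328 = -55.44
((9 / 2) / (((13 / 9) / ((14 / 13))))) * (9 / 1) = 5103 / 169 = 30.20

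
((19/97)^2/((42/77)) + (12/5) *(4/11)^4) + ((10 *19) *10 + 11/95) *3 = 447609136351579/78521586330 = 5700.46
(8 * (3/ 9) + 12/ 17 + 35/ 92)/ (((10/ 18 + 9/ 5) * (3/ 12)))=6.37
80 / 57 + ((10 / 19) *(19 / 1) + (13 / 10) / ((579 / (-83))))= 411333 / 36670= 11.22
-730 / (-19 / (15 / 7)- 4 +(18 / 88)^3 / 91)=84881596800 / 1496075657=56.74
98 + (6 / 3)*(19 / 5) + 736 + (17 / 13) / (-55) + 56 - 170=520217 / 715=727.58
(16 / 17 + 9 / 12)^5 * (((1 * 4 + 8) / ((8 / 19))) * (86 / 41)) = 49298364665625 / 59611276288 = 827.00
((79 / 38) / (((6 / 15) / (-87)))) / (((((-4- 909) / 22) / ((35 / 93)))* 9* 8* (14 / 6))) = 57275 / 2346576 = 0.02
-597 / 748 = -0.80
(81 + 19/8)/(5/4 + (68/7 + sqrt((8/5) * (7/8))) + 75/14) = 10668665/2077514 - 65366 * sqrt(35)/1038757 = 4.76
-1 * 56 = -56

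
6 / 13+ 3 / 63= 0.51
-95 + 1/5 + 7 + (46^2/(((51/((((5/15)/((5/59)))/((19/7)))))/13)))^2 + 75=129065163318736/211266225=610912.43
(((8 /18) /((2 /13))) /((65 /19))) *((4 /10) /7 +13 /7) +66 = 106496 /1575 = 67.62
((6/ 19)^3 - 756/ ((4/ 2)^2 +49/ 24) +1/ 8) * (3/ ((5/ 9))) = -26847516231/ 39782200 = -674.86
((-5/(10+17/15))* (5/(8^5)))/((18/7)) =-875/32833536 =-0.00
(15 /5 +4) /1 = 7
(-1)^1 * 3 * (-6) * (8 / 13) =144 / 13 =11.08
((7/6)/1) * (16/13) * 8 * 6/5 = 896/65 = 13.78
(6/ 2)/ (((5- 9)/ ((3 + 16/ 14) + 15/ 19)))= -492/ 133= -3.70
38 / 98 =19 / 49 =0.39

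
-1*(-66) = 66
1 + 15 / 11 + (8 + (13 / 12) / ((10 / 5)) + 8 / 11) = 3071 / 264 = 11.63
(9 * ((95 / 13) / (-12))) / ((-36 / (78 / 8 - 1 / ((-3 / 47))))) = 28975 / 7488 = 3.87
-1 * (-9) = 9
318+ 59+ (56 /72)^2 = 30586 /81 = 377.60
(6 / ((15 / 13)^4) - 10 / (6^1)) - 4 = -38503 / 16875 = -2.28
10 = 10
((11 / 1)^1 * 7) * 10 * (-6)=-4620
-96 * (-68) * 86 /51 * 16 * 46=8101888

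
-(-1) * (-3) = -3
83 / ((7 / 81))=6723 / 7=960.43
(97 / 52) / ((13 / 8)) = 194 / 169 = 1.15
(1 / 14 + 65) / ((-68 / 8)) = -911 / 119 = -7.66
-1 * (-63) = 63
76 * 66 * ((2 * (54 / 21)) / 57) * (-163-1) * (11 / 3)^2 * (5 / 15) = -6985088 / 21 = -332623.24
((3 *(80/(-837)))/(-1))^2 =6400/77841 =0.08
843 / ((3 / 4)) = 1124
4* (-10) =-40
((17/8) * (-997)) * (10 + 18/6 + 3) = -33898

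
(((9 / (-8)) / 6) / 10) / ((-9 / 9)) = 3 / 160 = 0.02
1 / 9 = 0.11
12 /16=3 /4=0.75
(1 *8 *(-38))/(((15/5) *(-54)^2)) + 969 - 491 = 1045310/2187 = 477.97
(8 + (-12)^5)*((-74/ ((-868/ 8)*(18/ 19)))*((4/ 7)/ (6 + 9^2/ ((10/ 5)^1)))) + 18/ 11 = -30763610618/ 13985433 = -2199.69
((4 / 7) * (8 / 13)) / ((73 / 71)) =2272 / 6643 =0.34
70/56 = 5/4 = 1.25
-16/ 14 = -8/ 7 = -1.14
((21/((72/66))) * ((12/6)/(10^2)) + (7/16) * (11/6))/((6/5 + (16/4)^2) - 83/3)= -2849/25120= -0.11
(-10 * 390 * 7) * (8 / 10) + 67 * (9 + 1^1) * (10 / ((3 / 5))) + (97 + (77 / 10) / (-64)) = -20306791 / 1920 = -10576.45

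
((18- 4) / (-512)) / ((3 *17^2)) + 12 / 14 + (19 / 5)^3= 10823039251 / 194208000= 55.73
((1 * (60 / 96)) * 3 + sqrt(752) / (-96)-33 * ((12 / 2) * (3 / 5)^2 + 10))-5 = -80881 / 200-sqrt(47) / 24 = -404.69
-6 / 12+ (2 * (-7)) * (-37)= 1035 / 2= 517.50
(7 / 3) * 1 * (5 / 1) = 35 / 3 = 11.67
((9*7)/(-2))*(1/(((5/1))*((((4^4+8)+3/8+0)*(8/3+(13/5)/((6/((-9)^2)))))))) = -168/266255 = -0.00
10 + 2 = 12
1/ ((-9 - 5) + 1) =-0.08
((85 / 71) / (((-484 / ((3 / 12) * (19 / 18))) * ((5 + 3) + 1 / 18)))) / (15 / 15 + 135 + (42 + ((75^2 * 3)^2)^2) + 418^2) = -323 / 323248728758021417300048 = -0.00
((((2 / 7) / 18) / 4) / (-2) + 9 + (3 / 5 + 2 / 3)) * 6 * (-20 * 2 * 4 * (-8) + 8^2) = 413872 / 5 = 82774.40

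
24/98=12/49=0.24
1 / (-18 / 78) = -13 / 3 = -4.33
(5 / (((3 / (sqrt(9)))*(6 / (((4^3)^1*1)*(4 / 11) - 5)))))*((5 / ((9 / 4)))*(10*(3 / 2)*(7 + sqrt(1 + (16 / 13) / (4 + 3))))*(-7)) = -28723.96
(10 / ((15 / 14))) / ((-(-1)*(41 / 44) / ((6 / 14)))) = 176 / 41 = 4.29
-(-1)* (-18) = -18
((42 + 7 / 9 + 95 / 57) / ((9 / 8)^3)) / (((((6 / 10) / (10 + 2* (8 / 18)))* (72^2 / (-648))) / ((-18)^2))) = -22942.84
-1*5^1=-5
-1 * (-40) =40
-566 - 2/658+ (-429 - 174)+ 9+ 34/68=-762953/658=-1159.50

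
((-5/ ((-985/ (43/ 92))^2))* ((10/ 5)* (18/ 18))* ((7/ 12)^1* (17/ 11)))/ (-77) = 31433/ 1192380134880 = 0.00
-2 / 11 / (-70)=1 / 385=0.00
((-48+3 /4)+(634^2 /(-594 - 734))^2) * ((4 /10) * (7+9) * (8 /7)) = 161485296592 /241115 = 669743.88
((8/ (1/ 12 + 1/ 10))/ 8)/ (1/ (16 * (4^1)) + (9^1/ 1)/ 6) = 3840/ 1067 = 3.60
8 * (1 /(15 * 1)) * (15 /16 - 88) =-1393 /30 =-46.43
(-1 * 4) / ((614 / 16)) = -32 / 307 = -0.10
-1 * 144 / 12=-12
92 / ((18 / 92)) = 4232 / 9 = 470.22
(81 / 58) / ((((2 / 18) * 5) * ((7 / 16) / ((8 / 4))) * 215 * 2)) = 5832 / 218225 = 0.03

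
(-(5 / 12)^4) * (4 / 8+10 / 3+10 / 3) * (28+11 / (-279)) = -209651875 / 34712064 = -6.04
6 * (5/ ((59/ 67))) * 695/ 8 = 698475/ 236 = 2959.64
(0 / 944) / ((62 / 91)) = 0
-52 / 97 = -0.54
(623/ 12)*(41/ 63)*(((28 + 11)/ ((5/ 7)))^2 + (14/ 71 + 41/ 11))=106338745663/ 1054350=100857.16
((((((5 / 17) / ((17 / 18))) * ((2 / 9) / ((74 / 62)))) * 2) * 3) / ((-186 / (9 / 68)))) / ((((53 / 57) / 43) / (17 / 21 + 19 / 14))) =-0.02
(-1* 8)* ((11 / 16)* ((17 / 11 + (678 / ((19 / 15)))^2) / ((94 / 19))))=-1137724037 / 3572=-318511.77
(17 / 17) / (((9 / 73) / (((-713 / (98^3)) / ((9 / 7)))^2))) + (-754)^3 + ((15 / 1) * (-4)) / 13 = -73442135591829544420667 / 171329147825472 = -428661068.62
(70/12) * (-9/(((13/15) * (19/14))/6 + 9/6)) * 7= -463050/2137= -216.68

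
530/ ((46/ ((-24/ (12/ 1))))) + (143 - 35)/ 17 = -6526/ 391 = -16.69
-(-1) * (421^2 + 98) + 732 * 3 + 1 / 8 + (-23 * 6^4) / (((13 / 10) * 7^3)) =6401992339 / 35672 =179468.28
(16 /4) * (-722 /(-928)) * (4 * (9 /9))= 361 /29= 12.45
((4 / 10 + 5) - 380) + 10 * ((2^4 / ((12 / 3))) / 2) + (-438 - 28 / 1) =-4103 / 5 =-820.60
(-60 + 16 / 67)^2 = 3571.40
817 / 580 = 1.41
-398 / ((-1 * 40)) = 199 / 20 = 9.95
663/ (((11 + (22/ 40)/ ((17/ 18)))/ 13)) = 1465230/ 1969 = 744.15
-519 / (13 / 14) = -7266 / 13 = -558.92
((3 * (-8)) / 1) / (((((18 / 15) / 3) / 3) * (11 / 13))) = -2340 / 11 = -212.73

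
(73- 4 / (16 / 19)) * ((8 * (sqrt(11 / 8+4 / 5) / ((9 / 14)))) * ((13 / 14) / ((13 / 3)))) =91 * sqrt(870) / 10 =268.41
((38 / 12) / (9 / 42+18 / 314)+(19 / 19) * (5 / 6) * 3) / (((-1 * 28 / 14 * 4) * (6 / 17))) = -862189 / 171936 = -5.01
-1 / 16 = -0.06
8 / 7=1.14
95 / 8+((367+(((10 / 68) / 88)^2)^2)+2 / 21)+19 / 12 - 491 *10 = -2540911414695431913 / 560976149020672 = -4529.45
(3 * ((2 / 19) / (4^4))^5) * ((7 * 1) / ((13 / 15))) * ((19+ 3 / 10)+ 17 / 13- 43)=-183393 / 28756402468884054016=-0.00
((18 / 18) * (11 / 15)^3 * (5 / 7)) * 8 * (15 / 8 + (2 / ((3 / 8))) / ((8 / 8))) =230263 / 14175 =16.24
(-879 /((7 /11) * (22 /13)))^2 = 130576329 /196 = 666205.76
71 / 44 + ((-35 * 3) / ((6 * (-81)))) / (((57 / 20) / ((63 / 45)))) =349367 / 203148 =1.72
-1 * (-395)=395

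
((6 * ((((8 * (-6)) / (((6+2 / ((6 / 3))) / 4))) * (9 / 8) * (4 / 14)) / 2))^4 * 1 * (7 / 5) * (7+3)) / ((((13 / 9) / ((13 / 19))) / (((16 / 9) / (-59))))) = -90275517038592 / 923191703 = -97786.32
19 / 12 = 1.58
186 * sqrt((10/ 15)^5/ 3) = 248 * sqrt(2)/ 9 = 38.97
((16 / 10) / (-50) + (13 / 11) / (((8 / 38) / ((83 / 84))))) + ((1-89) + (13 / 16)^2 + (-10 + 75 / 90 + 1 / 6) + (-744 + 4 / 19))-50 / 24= -39170846237 / 46816000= -836.70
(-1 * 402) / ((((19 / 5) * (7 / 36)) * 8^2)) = -9045 / 1064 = -8.50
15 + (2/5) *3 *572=3507/5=701.40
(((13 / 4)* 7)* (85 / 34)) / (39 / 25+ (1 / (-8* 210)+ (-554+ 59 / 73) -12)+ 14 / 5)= -34875750 / 343902413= -0.10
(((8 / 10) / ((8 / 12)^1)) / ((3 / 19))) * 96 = 3648 / 5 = 729.60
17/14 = 1.21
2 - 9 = -7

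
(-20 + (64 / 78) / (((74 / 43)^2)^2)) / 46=-727503989 / 1681122417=-0.43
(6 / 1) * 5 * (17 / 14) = 255 / 7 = 36.43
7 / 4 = 1.75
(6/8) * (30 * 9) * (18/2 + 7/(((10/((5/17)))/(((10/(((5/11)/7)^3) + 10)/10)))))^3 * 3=514104196879168390368/1919140625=267882504378.32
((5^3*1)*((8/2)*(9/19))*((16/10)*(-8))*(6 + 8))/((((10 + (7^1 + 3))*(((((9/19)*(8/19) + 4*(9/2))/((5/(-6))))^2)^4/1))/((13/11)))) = -6907412798593033226045/142532246720555780775945020928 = -0.00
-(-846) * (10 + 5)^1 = 12690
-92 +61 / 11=-951 / 11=-86.45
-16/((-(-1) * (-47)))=16/47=0.34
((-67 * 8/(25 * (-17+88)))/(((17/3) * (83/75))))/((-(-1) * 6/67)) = -53868/100181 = -0.54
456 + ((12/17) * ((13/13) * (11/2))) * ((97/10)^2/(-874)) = 338451903/742900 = 455.58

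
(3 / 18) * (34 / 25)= 17 / 75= 0.23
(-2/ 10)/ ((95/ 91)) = -91/ 475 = -0.19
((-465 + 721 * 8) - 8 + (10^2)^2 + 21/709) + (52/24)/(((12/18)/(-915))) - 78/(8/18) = 34445431/2836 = 12145.78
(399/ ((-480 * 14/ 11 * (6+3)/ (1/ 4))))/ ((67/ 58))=-6061/ 385920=-0.02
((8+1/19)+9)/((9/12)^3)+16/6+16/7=18104/399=45.37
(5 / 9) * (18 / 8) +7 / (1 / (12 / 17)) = 6.19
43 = 43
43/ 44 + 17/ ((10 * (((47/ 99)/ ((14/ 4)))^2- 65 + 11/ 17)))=13734206071/ 14444160335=0.95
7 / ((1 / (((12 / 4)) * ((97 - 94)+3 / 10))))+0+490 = 5593 / 10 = 559.30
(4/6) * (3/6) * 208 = 208/3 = 69.33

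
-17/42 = -0.40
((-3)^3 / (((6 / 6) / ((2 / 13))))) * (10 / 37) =-540 / 481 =-1.12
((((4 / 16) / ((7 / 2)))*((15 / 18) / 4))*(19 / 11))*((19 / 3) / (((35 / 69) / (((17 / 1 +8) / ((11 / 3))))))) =207575 / 94864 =2.19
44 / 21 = 2.10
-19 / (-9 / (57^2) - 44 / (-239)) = -104.78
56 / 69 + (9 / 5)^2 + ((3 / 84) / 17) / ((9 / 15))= 3329639 / 821100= 4.06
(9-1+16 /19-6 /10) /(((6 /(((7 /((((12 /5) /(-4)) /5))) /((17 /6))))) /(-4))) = 36540 /323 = 113.13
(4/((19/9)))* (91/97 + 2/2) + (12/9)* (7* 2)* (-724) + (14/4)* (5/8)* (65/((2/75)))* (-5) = -7107401341/176928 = -40171.15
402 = 402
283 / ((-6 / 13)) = -3679 / 6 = -613.17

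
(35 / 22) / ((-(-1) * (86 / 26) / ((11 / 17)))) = 455 / 1462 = 0.31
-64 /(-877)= 64 /877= 0.07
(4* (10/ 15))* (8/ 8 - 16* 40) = -1704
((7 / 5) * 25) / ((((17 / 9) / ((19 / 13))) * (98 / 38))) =16245 / 1547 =10.50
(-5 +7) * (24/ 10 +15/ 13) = 462/ 65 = 7.11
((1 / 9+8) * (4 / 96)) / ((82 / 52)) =949 / 4428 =0.21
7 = 7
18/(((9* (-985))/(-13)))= 26/985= 0.03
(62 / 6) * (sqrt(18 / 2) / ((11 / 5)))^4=523125 / 14641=35.73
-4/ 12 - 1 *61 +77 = 47/ 3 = 15.67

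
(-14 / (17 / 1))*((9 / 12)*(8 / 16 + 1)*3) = -189 / 68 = -2.78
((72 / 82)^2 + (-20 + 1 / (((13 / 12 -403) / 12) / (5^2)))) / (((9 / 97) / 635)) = -9975325771940 / 72967167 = -136709.79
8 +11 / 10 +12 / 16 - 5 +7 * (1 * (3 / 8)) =299 / 40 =7.48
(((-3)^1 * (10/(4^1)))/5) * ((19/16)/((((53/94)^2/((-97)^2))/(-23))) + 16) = 27247915263/22472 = 1212527.38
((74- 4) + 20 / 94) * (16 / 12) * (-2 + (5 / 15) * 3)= -4400 / 47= -93.62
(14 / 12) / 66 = 7 / 396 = 0.02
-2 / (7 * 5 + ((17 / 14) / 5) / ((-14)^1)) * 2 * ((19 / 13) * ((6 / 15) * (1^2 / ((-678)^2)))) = -7448 / 51217876359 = -0.00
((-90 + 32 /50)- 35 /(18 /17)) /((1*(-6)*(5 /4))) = 55087 /3375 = 16.32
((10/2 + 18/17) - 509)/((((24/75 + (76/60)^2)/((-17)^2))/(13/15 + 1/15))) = -30523500/433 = -70493.07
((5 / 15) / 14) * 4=2 / 21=0.10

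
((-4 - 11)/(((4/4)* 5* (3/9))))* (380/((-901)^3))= 3420/731432701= 0.00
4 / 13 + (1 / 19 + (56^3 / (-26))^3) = -12863402439329087 / 41743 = -308157114709.75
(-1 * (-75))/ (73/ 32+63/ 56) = 2400/ 109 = 22.02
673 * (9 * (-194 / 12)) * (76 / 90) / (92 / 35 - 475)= 8682373 / 49599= 175.05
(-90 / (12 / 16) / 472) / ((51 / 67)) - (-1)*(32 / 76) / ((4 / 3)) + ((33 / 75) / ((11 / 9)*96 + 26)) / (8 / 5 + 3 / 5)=-688879 / 40972550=-0.02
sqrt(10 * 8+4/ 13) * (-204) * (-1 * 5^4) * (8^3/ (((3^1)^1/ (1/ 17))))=7680000 * sqrt(377)/ 13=11470663.58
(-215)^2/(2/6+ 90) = 138675/271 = 511.72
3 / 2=1.50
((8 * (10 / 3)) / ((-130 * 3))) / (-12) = 2 / 351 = 0.01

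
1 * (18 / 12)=3 / 2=1.50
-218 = -218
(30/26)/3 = 5/13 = 0.38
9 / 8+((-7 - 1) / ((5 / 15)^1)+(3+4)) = -127 / 8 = -15.88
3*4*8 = 96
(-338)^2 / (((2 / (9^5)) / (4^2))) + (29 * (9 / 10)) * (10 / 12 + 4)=53967951774.15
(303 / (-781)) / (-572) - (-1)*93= 41546379 / 446732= 93.00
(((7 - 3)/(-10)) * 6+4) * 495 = 792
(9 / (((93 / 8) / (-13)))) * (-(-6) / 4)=-468 / 31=-15.10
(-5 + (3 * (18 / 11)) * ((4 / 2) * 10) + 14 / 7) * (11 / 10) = 1047 / 10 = 104.70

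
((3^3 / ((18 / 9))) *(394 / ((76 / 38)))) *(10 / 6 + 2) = 9751.50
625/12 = 52.08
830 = 830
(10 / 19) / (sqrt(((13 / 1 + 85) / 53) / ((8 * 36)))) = 120 * sqrt(53) / 133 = 6.57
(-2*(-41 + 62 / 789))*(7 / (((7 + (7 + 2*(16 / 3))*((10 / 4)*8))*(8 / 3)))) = 678027 / 1137212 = 0.60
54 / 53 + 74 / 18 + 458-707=-116326 / 477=-243.87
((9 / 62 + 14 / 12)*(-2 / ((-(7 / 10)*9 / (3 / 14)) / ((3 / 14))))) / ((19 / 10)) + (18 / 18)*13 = 7885153 / 606081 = 13.01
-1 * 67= -67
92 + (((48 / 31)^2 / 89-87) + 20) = 2140529 / 85529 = 25.03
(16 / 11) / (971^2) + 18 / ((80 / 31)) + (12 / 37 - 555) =-8406904923167 / 15349451480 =-547.70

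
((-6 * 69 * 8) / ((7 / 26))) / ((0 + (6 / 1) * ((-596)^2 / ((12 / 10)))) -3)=-86112 / 12432539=-0.01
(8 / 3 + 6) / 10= 13 / 15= 0.87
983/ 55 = 17.87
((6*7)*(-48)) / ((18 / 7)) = -784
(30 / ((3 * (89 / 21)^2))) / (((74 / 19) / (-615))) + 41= -13749268 / 293077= -46.91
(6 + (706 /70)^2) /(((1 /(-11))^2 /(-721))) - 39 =-1644611842 /175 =-9397781.95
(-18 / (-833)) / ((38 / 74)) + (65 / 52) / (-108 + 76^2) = 15178687 / 358829744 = 0.04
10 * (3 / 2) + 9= 24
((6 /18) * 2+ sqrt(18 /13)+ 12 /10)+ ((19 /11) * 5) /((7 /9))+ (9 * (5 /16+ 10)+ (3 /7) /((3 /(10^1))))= 3 * sqrt(26) /13+ 1981271 /18480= 108.39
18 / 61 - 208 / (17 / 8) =-101198 / 1037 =-97.59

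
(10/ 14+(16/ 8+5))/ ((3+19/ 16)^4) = 3538944/ 141057847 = 0.03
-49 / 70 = -0.70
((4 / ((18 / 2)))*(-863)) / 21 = -3452 / 189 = -18.26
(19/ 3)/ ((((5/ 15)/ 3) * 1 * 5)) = 57/ 5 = 11.40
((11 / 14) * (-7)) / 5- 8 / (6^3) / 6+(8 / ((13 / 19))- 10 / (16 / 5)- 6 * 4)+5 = -486017 / 42120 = -11.54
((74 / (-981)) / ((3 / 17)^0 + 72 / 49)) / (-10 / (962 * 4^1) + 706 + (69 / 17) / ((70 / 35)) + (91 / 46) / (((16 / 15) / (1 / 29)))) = -632845373888 / 14669425918146681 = -0.00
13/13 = 1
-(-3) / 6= 1 / 2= 0.50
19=19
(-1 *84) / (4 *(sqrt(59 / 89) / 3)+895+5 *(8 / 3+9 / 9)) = -1280265 / 13920322+21 *sqrt(5251) / 13920322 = -0.09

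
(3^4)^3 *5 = 2657205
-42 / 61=-0.69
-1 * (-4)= 4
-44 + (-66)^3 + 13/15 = -4313087/15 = -287539.13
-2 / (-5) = 2 / 5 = 0.40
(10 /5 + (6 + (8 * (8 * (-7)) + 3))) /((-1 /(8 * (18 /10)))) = 31464 /5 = 6292.80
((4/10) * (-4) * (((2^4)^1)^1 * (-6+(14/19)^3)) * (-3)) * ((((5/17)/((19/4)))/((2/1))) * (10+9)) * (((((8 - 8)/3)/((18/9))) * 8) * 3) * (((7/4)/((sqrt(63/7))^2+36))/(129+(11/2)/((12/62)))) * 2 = 0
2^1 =2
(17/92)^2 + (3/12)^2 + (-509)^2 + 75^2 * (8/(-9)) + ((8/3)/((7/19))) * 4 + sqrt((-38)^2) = 22586645413/88872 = 254148.05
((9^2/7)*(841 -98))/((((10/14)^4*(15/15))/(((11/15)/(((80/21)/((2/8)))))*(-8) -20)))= -84160569213/125000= -673284.55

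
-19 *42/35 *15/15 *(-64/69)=21.15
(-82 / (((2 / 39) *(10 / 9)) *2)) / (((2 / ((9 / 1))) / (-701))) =90792819 / 40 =2269820.48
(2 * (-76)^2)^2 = 133448704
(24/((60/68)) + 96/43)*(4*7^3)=8682016/215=40381.47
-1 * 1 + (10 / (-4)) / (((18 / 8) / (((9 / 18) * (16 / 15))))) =-43 / 27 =-1.59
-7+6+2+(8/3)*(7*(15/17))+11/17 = 308/17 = 18.12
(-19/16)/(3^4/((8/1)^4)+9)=-4864/36945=-0.13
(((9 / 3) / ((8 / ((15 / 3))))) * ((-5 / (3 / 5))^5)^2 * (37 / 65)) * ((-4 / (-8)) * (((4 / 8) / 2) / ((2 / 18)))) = 3528594970703125 / 1819584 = 1939231698.40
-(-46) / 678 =23 / 339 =0.07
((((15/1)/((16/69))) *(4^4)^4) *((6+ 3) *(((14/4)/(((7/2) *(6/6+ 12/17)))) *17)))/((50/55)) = 794901407072256/29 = 27410393347319.17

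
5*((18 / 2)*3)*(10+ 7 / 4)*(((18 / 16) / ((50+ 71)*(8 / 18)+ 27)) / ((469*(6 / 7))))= 171315 / 3117376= 0.05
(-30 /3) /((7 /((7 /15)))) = -2 /3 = -0.67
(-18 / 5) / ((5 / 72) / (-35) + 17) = -9072 / 42835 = -0.21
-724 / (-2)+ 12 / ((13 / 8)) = 4802 / 13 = 369.38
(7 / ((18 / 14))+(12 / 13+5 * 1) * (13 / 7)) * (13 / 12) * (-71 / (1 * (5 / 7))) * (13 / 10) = -3107741 / 1350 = -2302.03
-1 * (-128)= 128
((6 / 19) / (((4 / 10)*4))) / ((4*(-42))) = -5 / 4256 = -0.00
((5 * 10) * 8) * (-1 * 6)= -2400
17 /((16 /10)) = 10.62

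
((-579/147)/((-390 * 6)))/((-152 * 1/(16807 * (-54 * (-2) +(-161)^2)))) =-1723093771/355680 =-4844.51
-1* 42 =-42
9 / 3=3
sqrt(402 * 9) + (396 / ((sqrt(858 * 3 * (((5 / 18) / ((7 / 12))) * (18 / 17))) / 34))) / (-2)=-17 * sqrt(510510) / 65 + 3 * sqrt(402)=-126.72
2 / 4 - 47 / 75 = -19 / 150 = -0.13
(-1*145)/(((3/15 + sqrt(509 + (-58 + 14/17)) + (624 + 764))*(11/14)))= -54439525/409412576 + 25375*sqrt(130577)/4503538336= -0.13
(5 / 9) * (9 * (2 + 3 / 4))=55 / 4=13.75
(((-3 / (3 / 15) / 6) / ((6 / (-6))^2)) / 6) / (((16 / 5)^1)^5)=-15625 / 12582912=-0.00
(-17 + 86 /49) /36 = -83 /196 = -0.42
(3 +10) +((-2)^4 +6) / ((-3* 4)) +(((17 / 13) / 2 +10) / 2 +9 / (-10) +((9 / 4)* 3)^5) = 2801150593 / 199680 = 14028.20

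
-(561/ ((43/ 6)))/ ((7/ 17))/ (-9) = 6358/ 301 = 21.12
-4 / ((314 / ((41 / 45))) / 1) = -82 / 7065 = -0.01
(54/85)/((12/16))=72/85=0.85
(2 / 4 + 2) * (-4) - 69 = -79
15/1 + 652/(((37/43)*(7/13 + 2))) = 382783/1221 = 313.50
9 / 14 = 0.64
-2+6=4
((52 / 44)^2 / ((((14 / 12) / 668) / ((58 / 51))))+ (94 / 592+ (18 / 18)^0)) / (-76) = -3881198569 / 323919904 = -11.98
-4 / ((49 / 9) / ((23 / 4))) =-207 / 49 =-4.22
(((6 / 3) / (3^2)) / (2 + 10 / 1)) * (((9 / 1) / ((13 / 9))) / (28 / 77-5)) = -11 / 442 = -0.02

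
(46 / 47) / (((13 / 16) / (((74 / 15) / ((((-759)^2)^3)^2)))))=2368 / 14564847576545749120722348163036177755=0.00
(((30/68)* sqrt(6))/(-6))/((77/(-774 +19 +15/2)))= 7475* sqrt(6)/10472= 1.75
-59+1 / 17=-1002 / 17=-58.94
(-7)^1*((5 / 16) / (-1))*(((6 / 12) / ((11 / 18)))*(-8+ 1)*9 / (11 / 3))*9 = -535815 / 1936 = -276.76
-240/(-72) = 10/3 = 3.33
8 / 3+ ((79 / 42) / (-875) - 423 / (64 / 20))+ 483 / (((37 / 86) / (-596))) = -669228.12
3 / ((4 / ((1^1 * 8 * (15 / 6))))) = 15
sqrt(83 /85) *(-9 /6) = -3 *sqrt(7055) /170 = -1.48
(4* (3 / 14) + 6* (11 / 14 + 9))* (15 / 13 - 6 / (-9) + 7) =47816 / 91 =525.45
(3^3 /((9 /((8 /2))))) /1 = 12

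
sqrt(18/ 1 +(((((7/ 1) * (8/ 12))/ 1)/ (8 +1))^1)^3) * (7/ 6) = 7 * sqrt(1071114)/ 1458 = 4.97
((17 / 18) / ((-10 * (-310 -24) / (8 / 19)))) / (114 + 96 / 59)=1003 / 974079270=0.00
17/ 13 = 1.31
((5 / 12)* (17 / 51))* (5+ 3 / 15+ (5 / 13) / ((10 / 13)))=19 / 24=0.79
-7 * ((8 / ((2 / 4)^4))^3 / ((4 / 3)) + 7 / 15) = -165150769 / 15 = -11010051.27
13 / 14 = 0.93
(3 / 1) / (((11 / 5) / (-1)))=-15 / 11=-1.36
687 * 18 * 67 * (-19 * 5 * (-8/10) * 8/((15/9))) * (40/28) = 3022448256/7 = 431778322.29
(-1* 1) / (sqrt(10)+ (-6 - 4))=sqrt(10) / 90+ 1 / 9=0.15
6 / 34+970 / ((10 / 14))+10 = 23259 / 17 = 1368.18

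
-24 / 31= -0.77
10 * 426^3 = 773087760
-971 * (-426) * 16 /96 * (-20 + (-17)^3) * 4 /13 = -104641831.69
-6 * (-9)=54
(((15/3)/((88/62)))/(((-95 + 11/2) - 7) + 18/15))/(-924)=775/19372584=0.00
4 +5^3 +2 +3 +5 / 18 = 2417 / 18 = 134.28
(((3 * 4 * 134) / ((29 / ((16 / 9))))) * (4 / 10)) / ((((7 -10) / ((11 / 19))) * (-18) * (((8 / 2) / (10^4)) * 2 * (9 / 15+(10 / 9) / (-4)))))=235840000 / 143811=1639.93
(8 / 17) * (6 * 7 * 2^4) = 5376 / 17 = 316.24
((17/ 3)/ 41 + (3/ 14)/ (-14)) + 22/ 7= 78731/ 24108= 3.27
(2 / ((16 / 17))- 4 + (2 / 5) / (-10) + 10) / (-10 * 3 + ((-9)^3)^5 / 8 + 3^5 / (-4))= -539 / 1715759434128125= -0.00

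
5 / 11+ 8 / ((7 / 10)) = 915 / 77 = 11.88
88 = 88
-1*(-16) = 16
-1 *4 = -4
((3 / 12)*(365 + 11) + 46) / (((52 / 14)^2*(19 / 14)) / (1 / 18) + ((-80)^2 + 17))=48020 / 2316627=0.02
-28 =-28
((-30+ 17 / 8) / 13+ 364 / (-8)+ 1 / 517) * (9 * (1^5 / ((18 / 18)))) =-23054679 / 53768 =-428.78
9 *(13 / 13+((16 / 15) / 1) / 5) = 273 / 25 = 10.92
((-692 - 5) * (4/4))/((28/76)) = -13243/7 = -1891.86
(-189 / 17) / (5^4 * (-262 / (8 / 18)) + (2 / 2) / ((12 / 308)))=1134 / 37578007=0.00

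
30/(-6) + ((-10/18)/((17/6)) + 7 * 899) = 320678/51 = 6287.80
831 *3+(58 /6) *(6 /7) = 2501.29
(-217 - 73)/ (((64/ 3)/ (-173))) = 75255/ 32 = 2351.72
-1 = -1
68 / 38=34 / 19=1.79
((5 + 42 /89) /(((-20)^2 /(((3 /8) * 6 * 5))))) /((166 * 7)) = 4383 /33093760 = 0.00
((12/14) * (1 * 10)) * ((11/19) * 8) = 5280/133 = 39.70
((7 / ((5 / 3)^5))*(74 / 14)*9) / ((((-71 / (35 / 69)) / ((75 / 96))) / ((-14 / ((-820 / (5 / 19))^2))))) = 1321677 / 6342216659200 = 0.00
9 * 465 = 4185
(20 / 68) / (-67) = -5 / 1139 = -0.00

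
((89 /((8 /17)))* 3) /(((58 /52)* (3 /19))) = 373711 /116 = 3221.65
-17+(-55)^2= 3008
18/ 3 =6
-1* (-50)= 50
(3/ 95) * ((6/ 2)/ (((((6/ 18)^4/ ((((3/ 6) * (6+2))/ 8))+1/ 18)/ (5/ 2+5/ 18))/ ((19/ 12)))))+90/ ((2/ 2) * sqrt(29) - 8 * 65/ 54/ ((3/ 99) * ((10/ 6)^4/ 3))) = 27621271485/ 6189664286 - 1406250 * sqrt(29)/ 238064011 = 4.43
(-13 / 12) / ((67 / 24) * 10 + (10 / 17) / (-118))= -13039 / 335945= -0.04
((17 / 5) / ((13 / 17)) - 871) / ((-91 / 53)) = 2985278 / 5915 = 504.70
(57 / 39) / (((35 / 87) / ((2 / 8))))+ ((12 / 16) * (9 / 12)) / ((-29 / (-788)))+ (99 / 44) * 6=783591 / 26390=29.69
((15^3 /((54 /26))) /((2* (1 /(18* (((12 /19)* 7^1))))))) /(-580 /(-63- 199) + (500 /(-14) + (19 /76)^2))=-18024552000 /9321457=-1933.66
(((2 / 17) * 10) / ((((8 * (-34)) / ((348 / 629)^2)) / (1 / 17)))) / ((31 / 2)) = -302760 / 60257311223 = -0.00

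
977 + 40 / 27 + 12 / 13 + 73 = 369394 / 351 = 1052.40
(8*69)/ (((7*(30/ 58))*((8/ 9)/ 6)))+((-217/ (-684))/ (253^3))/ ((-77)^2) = 48275038555157459/ 46910609956980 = 1029.09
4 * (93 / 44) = 8.45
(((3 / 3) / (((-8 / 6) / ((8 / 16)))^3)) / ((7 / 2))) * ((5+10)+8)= -621 / 1792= -0.35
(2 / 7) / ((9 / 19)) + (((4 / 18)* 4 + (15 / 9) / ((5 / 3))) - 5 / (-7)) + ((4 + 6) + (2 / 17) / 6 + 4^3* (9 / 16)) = 52721 / 1071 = 49.23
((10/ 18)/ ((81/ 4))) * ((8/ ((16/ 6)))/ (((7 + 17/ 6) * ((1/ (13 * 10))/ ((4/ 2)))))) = 10400/ 4779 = 2.18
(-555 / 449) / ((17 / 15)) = -8325 / 7633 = -1.09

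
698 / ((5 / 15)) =2094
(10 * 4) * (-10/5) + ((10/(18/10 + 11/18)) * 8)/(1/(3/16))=-16010/217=-73.78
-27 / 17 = -1.59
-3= -3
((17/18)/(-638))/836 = -17/9600624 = -0.00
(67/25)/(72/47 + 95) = 3149/113425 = 0.03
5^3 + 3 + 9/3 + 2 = 133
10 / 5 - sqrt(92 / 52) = 2 - sqrt(299) / 13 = 0.67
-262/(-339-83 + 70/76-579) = 9956/38003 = 0.26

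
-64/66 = -32/33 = -0.97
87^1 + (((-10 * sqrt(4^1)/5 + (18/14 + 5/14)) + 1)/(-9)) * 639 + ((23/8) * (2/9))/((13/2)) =150250/819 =183.46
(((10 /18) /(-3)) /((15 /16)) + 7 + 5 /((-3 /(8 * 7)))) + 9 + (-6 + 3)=-6523 /81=-80.53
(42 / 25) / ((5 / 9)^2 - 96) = -3402 / 193775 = -0.02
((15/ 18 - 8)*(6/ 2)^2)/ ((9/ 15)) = -215/ 2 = -107.50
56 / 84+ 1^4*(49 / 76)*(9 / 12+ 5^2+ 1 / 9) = 2497 / 144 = 17.34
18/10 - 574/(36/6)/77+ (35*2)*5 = 57842/165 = 350.56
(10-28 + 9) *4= -36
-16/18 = -8/9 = -0.89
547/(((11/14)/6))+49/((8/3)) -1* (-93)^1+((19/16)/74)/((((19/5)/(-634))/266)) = 5822195/1628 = 3576.29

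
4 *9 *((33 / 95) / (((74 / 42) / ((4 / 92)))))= 24948 / 80845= 0.31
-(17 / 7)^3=-4913 / 343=-14.32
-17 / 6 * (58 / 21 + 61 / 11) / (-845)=32623 / 1171170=0.03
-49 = -49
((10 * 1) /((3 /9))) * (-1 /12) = -5 /2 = -2.50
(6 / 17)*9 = 54 / 17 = 3.18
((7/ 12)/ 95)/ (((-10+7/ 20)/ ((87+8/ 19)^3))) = -32077974467/ 75455859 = -425.12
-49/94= -0.52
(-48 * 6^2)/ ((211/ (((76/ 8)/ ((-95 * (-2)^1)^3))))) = -108/ 9521375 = -0.00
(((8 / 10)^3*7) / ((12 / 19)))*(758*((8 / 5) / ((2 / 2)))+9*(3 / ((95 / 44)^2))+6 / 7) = 1232619104 / 178125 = 6919.97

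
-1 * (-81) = 81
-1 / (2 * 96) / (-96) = 1 / 18432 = 0.00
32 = 32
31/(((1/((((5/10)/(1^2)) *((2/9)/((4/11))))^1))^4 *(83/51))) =7715807/46469376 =0.17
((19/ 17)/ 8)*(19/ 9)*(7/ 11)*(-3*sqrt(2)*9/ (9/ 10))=-12635*sqrt(2)/ 2244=-7.96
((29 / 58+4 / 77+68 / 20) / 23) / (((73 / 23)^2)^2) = 37024181 / 21866645570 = 0.00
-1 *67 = -67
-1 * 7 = -7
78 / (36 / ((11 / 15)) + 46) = 429 / 523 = 0.82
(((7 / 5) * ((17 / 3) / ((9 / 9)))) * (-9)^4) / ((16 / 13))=42291.11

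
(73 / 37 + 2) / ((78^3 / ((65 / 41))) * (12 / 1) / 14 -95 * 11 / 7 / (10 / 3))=3430 / 221467607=0.00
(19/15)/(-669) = -19/10035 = -0.00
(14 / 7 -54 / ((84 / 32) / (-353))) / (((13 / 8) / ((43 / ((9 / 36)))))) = 69964096 / 91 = 768836.22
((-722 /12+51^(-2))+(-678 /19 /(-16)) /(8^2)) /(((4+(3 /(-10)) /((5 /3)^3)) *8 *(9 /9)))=-950923313125 /497852540928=-1.91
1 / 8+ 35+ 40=601 / 8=75.12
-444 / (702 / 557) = -41218 / 117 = -352.29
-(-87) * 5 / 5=87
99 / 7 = 14.14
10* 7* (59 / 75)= 55.07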